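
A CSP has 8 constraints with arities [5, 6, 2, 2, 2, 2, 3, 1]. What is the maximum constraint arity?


The arities are: 5, 6, 2, 2, 2, 2, 3, 1.
Scan for the maximum value.
Maximum arity = 6.

6


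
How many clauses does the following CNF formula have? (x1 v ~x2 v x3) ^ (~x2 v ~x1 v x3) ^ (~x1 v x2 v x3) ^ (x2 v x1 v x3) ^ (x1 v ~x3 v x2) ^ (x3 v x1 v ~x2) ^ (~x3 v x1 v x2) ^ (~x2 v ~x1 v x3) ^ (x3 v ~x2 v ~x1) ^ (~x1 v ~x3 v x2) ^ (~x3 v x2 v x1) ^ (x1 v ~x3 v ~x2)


Each group enclosed in parentheses joined by ^ is one clause.
Counting the conjuncts: 12 clauses.

12


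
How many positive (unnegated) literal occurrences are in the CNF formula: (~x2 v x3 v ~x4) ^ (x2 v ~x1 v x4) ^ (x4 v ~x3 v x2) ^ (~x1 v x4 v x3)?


Scan each clause for unnegated literals.
Clause 1: 1 positive; Clause 2: 2 positive; Clause 3: 2 positive; Clause 4: 2 positive.
Total positive literal occurrences = 7.

7


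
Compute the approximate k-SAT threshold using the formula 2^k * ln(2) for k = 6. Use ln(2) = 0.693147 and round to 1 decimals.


Using the asymptotic formula: threshold ~ 2^k * ln(2).
2^6 = 64.
64 * 0.693147 = 44.4.

44.4


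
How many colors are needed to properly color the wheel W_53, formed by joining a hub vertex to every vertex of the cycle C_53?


W_53 consists of the cycle C_53 together with a hub vertex adjacent to every cycle vertex.
The cycle C_53 needs 3 colors (odd cycle -> 3).
The hub is adjacent to every cycle vertex, so it must receive a new color distinct from all of them.
Chromatic number = 3 + 1 = 4.

4


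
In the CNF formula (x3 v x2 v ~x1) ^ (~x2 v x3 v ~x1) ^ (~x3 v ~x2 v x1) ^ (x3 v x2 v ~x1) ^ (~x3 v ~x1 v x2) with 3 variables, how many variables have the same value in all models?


Find all satisfying assignments: 4 model(s).
Check which variables have the same value in every model.
No variable is fixed across all models.
Backbone size = 0.

0


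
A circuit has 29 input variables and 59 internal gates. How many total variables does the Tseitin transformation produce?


The Tseitin transformation introduces one auxiliary variable per gate.
Total variables = inputs + gates = 29 + 59 = 88.

88


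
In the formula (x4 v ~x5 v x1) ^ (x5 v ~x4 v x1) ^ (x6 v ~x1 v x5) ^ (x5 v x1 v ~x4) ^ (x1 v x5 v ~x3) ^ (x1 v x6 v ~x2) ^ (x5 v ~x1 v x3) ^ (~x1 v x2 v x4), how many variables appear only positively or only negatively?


A pure literal appears in only one polarity across all clauses.
Pure literals: x6 (positive only).
Count = 1.

1


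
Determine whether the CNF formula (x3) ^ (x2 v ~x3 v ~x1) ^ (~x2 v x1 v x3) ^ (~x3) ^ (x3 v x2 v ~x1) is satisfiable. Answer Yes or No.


Check all 8 possible truth assignments.
Number of satisfying assignments found: 0.
The formula is unsatisfiable.

No


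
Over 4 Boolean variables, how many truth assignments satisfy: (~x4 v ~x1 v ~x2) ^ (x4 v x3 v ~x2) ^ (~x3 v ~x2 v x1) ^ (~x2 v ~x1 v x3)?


Enumerate all 16 truth assignments over 4 variables.
Test each against every clause.
Satisfying assignments found: 10.

10


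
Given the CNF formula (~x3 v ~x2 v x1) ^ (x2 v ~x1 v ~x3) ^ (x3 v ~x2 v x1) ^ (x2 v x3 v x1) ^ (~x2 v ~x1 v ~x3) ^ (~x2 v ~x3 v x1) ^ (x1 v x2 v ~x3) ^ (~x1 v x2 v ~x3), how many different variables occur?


Identify each distinct variable in the formula.
Variables found: x1, x2, x3.
Total distinct variables = 3.

3


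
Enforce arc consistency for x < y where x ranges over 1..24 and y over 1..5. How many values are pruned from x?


For the constraint x < y, x needs a supporting value in y's domain.
x can be at most 4 (one less than y's maximum).
Valid x values from domain: 4 out of 24.
Pruned = 24 - 4 = 20.

20


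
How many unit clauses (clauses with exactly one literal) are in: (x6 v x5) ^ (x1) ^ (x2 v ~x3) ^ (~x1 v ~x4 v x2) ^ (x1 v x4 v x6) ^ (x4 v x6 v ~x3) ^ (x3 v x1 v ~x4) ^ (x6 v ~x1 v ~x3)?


A unit clause contains exactly one literal.
Unit clauses found: (x1).
Count = 1.

1


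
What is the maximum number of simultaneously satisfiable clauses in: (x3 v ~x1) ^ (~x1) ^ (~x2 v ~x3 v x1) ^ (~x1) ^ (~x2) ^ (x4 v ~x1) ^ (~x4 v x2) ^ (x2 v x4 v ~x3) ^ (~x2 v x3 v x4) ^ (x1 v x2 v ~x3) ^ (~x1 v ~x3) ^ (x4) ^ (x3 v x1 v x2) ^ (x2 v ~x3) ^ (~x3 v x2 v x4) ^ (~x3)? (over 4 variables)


Enumerate all 16 truth assignments.
For each, count how many of the 16 clauses are satisfied.
The formula is not fully satisfiable, so the maximum is below 16.
Maximum simultaneously satisfiable clauses = 15.

15


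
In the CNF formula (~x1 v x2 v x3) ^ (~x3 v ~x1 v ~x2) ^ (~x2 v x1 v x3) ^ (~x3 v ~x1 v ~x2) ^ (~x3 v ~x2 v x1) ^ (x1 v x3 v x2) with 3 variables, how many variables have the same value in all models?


Find all satisfying assignments: 3 model(s).
Check which variables have the same value in every model.
No variable is fixed across all models.
Backbone size = 0.

0


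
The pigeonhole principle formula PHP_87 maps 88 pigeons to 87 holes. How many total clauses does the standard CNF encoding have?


The PHP encoding has two parts:
1) At-least-one-hole clauses: 88 (one per pigeon, each with 87 literals).
2) At-most-one-pigeon-per-hole clauses: 87 holes * C(88,2) = 87 * 3828 = 333036.
Total clauses = 88 + 333036 = 333124.

333124


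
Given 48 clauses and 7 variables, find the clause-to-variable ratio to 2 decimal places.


Clause-to-variable ratio = clauses / variables.
48 / 7 = 6.86.

6.86


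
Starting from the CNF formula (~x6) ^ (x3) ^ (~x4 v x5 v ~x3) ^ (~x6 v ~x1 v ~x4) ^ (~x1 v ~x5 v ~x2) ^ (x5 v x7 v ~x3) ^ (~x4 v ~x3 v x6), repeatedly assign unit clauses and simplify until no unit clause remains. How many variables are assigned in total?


Unit propagation repeatedly assigns the literal in any unit clause, then simplifies.
Assignments in order: x6 = F, x3 = T, x4 = F.
No further unit clauses remain.
Total variables assigned = 3.

3


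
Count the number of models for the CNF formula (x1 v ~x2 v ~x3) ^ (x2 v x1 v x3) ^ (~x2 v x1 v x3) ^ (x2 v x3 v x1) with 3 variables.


Enumerate all 8 truth assignments over 3 variables.
Test each against every clause.
Satisfying assignments found: 5.

5


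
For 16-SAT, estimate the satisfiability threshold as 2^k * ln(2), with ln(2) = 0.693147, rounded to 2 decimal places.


Using the asymptotic formula: threshold ~ 2^k * ln(2).
2^16 = 65536.
65536 * 0.693147 = 45426.08.

45426.08


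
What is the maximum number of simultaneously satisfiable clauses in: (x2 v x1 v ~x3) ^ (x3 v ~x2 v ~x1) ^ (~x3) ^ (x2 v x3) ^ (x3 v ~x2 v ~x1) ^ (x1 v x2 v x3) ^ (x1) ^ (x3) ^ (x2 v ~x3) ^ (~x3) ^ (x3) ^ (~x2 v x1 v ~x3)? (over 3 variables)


Enumerate all 8 truth assignments.
For each, count how many of the 12 clauses are satisfied.
The formula is not fully satisfiable, so the maximum is below 12.
Maximum simultaneously satisfiable clauses = 10.

10


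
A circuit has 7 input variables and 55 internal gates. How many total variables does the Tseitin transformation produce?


The Tseitin transformation introduces one auxiliary variable per gate.
Total variables = inputs + gates = 7 + 55 = 62.

62


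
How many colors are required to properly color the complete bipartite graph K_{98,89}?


K_{98,89} is bipartite by definition: the two parts are independent sets, with every edge crossing between them.
Color all vertices in one part with color 1 and all vertices in the other part with color 2.
Since the graph has at least one edge, one color does not suffice.
Chromatic number = 2.

2


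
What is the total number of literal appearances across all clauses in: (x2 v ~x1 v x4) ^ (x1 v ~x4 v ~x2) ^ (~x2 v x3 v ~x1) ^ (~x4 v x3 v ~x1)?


Clause lengths: 3, 3, 3, 3.
Sum = 3 + 3 + 3 + 3 = 12.

12


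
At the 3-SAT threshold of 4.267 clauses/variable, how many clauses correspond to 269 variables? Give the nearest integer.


The 3-SAT phase transition occurs at approximately 4.267 clauses per variable.
m = 4.267 * 269 = 1147.823.
Rounded to nearest integer: 1148.

1148


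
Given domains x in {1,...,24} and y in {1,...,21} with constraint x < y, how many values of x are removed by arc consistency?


For the constraint x < y, x needs a supporting value in y's domain.
x can be at most 20 (one less than y's maximum).
Valid x values from domain: 20 out of 24.
Pruned = 24 - 20 = 4.

4


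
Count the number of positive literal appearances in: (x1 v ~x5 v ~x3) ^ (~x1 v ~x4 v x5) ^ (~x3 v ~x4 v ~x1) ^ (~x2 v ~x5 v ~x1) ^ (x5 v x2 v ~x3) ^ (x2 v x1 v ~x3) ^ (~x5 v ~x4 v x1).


Scan each clause for unnegated literals.
Clause 1: 1 positive; Clause 2: 1 positive; Clause 3: 0 positive; Clause 4: 0 positive; Clause 5: 2 positive; Clause 6: 2 positive; Clause 7: 1 positive.
Total positive literal occurrences = 7.

7


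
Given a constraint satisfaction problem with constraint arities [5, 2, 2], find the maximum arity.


The arities are: 5, 2, 2.
Scan for the maximum value.
Maximum arity = 5.

5


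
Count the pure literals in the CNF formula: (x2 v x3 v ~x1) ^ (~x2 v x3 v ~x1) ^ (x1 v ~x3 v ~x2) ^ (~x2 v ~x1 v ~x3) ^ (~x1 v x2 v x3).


A pure literal appears in only one polarity across all clauses.
No pure literals found.
Count = 0.

0


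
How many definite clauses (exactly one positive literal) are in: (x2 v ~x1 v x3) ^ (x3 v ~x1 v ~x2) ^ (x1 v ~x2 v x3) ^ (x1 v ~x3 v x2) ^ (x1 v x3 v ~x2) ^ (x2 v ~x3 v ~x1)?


A definite clause has exactly one positive literal.
Clause 1: 2 positive -> not definite
Clause 2: 1 positive -> definite
Clause 3: 2 positive -> not definite
Clause 4: 2 positive -> not definite
Clause 5: 2 positive -> not definite
Clause 6: 1 positive -> definite
Definite clause count = 2.

2


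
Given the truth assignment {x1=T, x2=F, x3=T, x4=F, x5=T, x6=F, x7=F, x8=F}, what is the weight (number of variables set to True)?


The weight is the number of variables assigned True.
True variables: x1, x3, x5.
Weight = 3.

3


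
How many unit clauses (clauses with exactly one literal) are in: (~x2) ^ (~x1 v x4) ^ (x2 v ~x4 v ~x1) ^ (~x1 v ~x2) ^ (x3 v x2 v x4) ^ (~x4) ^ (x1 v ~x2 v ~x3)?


A unit clause contains exactly one literal.
Unit clauses found: (~x2), (~x4).
Count = 2.

2


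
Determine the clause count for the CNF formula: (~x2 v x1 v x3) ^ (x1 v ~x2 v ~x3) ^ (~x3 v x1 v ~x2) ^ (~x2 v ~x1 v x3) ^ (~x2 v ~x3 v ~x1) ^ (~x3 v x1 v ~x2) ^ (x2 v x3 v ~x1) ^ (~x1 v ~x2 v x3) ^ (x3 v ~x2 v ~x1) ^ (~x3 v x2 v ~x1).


Each group enclosed in parentheses joined by ^ is one clause.
Counting the conjuncts: 10 clauses.

10


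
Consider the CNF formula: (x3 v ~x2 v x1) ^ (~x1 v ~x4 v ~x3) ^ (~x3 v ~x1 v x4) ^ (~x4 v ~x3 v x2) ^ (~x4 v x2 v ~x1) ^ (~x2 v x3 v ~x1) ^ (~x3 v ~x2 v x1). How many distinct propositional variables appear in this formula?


Identify each distinct variable in the formula.
Variables found: x1, x2, x3, x4.
Total distinct variables = 4.

4


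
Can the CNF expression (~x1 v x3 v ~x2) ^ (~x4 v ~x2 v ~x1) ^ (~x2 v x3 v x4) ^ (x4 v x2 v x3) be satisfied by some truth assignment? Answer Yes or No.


Check all 16 possible truth assignments.
Number of satisfying assignments found: 10.
The formula is satisfiable.

Yes


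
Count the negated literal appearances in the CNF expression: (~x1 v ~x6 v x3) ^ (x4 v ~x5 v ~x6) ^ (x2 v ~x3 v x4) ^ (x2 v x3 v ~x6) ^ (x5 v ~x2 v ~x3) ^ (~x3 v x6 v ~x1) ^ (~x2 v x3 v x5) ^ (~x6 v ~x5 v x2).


Scan each clause for negated literals.
Clause 1: 2 negative; Clause 2: 2 negative; Clause 3: 1 negative; Clause 4: 1 negative; Clause 5: 2 negative; Clause 6: 2 negative; Clause 7: 1 negative; Clause 8: 2 negative.
Total negative literal occurrences = 13.

13


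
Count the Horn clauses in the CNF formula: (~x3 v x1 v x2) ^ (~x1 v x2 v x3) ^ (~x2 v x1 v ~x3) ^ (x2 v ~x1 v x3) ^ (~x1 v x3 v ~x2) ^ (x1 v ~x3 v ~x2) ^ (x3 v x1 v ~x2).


A Horn clause has at most one positive literal.
Clause 1: 2 positive lit(s) -> not Horn
Clause 2: 2 positive lit(s) -> not Horn
Clause 3: 1 positive lit(s) -> Horn
Clause 4: 2 positive lit(s) -> not Horn
Clause 5: 1 positive lit(s) -> Horn
Clause 6: 1 positive lit(s) -> Horn
Clause 7: 2 positive lit(s) -> not Horn
Total Horn clauses = 3.

3


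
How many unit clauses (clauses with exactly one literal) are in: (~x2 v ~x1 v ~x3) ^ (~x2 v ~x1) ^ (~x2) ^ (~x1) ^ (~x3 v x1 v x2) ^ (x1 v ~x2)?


A unit clause contains exactly one literal.
Unit clauses found: (~x2), (~x1).
Count = 2.

2


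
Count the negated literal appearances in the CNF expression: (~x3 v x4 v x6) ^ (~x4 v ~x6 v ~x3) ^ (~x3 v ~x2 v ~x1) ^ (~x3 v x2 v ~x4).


Scan each clause for negated literals.
Clause 1: 1 negative; Clause 2: 3 negative; Clause 3: 3 negative; Clause 4: 2 negative.
Total negative literal occurrences = 9.

9


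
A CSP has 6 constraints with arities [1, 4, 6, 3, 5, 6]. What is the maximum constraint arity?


The arities are: 1, 4, 6, 3, 5, 6.
Scan for the maximum value.
Maximum arity = 6.

6


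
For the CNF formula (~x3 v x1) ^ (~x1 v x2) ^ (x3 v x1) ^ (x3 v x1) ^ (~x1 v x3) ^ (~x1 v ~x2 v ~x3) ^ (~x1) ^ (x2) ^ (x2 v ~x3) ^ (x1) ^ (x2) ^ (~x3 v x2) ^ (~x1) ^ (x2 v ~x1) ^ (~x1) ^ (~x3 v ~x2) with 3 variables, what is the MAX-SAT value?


Enumerate all 8 truth assignments.
For each, count how many of the 16 clauses are satisfied.
The formula is not fully satisfiable, so the maximum is below 16.
Maximum simultaneously satisfiable clauses = 13.

13


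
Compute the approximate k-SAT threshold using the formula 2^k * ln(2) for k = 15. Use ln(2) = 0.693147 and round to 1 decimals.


Using the asymptotic formula: threshold ~ 2^k * ln(2).
2^15 = 32768.
32768 * 0.693147 = 22713.0.

22713.0


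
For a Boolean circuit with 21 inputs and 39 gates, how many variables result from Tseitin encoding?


The Tseitin transformation introduces one auxiliary variable per gate.
Total variables = inputs + gates = 21 + 39 = 60.

60


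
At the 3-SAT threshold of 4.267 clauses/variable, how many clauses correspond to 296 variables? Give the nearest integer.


The 3-SAT phase transition occurs at approximately 4.267 clauses per variable.
m = 4.267 * 296 = 1263.032.
Rounded to nearest integer: 1263.

1263


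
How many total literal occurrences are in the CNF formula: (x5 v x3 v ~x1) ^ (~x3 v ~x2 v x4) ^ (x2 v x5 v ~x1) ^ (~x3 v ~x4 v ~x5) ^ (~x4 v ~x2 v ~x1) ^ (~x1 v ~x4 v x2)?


Clause lengths: 3, 3, 3, 3, 3, 3.
Sum = 3 + 3 + 3 + 3 + 3 + 3 = 18.

18


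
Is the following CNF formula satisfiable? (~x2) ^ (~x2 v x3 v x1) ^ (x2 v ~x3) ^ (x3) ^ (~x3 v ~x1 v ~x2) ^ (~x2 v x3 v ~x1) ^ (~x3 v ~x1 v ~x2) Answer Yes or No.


Check all 8 possible truth assignments.
Number of satisfying assignments found: 0.
The formula is unsatisfiable.

No


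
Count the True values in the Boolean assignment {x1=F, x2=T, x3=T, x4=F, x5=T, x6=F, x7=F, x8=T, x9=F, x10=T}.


The weight is the number of variables assigned True.
True variables: x2, x3, x5, x8, x10.
Weight = 5.

5


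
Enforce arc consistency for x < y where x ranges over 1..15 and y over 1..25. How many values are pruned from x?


For the constraint x < y, x needs a supporting value in y's domain.
x can be at most 24 (one less than y's maximum).
Valid x values from domain: 15 out of 15.
Pruned = 15 - 15 = 0.

0


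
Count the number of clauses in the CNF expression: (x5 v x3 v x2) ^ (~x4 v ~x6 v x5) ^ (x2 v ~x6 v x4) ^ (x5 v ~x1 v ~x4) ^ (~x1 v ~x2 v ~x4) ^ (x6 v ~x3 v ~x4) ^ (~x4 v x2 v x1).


Each group enclosed in parentheses joined by ^ is one clause.
Counting the conjuncts: 7 clauses.

7


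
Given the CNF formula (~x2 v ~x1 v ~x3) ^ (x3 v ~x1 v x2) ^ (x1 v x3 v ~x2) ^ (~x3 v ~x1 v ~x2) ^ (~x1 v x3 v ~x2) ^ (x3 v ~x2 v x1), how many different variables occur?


Identify each distinct variable in the formula.
Variables found: x1, x2, x3.
Total distinct variables = 3.

3


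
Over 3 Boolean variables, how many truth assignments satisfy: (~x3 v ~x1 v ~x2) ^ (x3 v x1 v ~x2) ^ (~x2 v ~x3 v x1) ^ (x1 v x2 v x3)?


Enumerate all 8 truth assignments over 3 variables.
Test each against every clause.
Satisfying assignments found: 4.

4


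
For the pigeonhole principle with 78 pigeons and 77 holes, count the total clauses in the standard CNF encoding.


The PHP encoding has two parts:
1) At-least-one-hole clauses: 78 (one per pigeon, each with 77 literals).
2) At-most-one-pigeon-per-hole clauses: 77 holes * C(78,2) = 77 * 3003 = 231231.
Total clauses = 78 + 231231 = 231309.

231309


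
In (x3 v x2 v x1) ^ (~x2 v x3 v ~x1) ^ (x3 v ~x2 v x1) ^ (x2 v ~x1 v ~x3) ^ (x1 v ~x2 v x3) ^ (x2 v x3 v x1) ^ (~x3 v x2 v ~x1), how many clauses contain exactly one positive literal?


A definite clause has exactly one positive literal.
Clause 1: 3 positive -> not definite
Clause 2: 1 positive -> definite
Clause 3: 2 positive -> not definite
Clause 4: 1 positive -> definite
Clause 5: 2 positive -> not definite
Clause 6: 3 positive -> not definite
Clause 7: 1 positive -> definite
Definite clause count = 3.

3


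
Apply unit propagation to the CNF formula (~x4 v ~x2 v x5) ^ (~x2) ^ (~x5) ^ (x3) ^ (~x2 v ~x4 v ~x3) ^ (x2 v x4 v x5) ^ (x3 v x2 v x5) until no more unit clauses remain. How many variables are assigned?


Unit propagation repeatedly assigns the literal in any unit clause, then simplifies.
Assignments in order: x2 = F, x5 = F, x3 = T, x4 = T.
No further unit clauses remain.
Total variables assigned = 4.

4


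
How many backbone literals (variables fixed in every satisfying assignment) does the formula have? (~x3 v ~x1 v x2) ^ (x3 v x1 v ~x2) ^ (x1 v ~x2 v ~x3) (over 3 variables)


Find all satisfying assignments: 5 model(s).
Check which variables have the same value in every model.
No variable is fixed across all models.
Backbone size = 0.

0


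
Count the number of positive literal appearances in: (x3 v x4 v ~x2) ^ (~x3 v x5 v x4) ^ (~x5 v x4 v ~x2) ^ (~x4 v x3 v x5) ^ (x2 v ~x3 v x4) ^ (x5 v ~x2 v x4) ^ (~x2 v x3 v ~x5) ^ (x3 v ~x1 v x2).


Scan each clause for unnegated literals.
Clause 1: 2 positive; Clause 2: 2 positive; Clause 3: 1 positive; Clause 4: 2 positive; Clause 5: 2 positive; Clause 6: 2 positive; Clause 7: 1 positive; Clause 8: 2 positive.
Total positive literal occurrences = 14.

14


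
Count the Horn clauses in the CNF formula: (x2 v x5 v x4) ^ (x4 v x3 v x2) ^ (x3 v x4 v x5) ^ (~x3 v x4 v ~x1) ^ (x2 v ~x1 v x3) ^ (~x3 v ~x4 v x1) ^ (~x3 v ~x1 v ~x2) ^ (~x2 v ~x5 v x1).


A Horn clause has at most one positive literal.
Clause 1: 3 positive lit(s) -> not Horn
Clause 2: 3 positive lit(s) -> not Horn
Clause 3: 3 positive lit(s) -> not Horn
Clause 4: 1 positive lit(s) -> Horn
Clause 5: 2 positive lit(s) -> not Horn
Clause 6: 1 positive lit(s) -> Horn
Clause 7: 0 positive lit(s) -> Horn
Clause 8: 1 positive lit(s) -> Horn
Total Horn clauses = 4.

4


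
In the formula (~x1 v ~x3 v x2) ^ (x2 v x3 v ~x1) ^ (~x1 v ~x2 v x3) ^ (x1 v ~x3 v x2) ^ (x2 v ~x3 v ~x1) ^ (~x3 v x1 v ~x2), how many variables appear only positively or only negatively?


A pure literal appears in only one polarity across all clauses.
No pure literals found.
Count = 0.

0


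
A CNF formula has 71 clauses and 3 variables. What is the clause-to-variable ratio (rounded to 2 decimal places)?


Clause-to-variable ratio = clauses / variables.
71 / 3 = 23.67.

23.67


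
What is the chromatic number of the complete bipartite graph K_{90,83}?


K_{90,83} is bipartite by definition: the two parts are independent sets, with every edge crossing between them.
Color all vertices in one part with color 1 and all vertices in the other part with color 2.
Since the graph has at least one edge, one color does not suffice.
Chromatic number = 2.

2


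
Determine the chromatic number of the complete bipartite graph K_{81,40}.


K_{81,40} is bipartite by definition: the two parts are independent sets, with every edge crossing between them.
Color all vertices in one part with color 1 and all vertices in the other part with color 2.
Since the graph has at least one edge, one color does not suffice.
Chromatic number = 2.

2


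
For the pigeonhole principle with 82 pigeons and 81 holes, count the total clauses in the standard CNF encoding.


The PHP encoding has two parts:
1) At-least-one-hole clauses: 82 (one per pigeon, each with 81 literals).
2) At-most-one-pigeon-per-hole clauses: 81 holes * C(82,2) = 81 * 3321 = 269001.
Total clauses = 82 + 269001 = 269083.

269083


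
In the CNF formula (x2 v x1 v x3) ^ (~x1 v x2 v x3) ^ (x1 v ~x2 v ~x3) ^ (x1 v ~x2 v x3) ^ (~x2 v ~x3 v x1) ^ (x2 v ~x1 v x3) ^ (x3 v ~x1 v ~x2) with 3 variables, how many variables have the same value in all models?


Find all satisfying assignments: 3 model(s).
Check which variables have the same value in every model.
Fixed variables: x3=T.
Backbone size = 1.

1


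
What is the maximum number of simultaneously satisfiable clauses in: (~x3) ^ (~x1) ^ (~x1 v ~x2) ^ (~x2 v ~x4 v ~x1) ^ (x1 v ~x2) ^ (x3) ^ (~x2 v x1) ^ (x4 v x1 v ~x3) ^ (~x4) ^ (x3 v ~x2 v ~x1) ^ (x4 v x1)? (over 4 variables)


Enumerate all 16 truth assignments.
For each, count how many of the 11 clauses are satisfied.
The formula is not fully satisfiable, so the maximum is below 11.
Maximum simultaneously satisfiable clauses = 9.

9


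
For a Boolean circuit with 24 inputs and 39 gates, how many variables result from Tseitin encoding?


The Tseitin transformation introduces one auxiliary variable per gate.
Total variables = inputs + gates = 24 + 39 = 63.

63


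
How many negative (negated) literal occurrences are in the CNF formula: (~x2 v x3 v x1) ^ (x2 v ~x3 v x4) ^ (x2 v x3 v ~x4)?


Scan each clause for negated literals.
Clause 1: 1 negative; Clause 2: 1 negative; Clause 3: 1 negative.
Total negative literal occurrences = 3.

3


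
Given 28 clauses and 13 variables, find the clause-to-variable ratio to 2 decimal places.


Clause-to-variable ratio = clauses / variables.
28 / 13 = 2.15.

2.15


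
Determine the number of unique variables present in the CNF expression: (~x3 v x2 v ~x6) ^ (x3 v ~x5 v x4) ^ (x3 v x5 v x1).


Identify each distinct variable in the formula.
Variables found: x1, x2, x3, x4, x5, x6.
Total distinct variables = 6.

6


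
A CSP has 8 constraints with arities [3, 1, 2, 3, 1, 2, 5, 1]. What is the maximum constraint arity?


The arities are: 3, 1, 2, 3, 1, 2, 5, 1.
Scan for the maximum value.
Maximum arity = 5.

5


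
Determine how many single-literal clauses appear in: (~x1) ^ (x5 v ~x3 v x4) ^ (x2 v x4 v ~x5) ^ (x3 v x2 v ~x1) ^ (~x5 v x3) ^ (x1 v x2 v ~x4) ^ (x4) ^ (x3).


A unit clause contains exactly one literal.
Unit clauses found: (~x1), (x4), (x3).
Count = 3.

3


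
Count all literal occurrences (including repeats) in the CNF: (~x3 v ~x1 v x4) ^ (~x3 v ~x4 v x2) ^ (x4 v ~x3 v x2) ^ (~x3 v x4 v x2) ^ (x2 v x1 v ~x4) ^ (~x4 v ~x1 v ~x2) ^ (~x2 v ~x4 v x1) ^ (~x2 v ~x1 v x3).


Clause lengths: 3, 3, 3, 3, 3, 3, 3, 3.
Sum = 3 + 3 + 3 + 3 + 3 + 3 + 3 + 3 = 24.

24


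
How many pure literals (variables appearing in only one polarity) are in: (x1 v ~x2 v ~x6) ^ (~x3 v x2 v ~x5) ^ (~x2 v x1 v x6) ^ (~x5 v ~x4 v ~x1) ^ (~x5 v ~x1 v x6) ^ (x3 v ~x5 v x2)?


A pure literal appears in only one polarity across all clauses.
Pure literals: x4 (negative only), x5 (negative only).
Count = 2.

2


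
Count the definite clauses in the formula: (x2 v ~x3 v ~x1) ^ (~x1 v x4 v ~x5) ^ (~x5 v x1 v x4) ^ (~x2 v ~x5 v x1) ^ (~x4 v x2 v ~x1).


A definite clause has exactly one positive literal.
Clause 1: 1 positive -> definite
Clause 2: 1 positive -> definite
Clause 3: 2 positive -> not definite
Clause 4: 1 positive -> definite
Clause 5: 1 positive -> definite
Definite clause count = 4.

4


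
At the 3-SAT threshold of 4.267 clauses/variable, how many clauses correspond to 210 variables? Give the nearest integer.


The 3-SAT phase transition occurs at approximately 4.267 clauses per variable.
m = 4.267 * 210 = 896.07.
Rounded to nearest integer: 896.

896


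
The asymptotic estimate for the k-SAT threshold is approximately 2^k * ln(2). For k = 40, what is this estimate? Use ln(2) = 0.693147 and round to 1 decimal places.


Using the asymptotic formula: threshold ~ 2^k * ln(2).
2^40 = 1099511627776.
1099511627776 * 0.693147 = 762123186258.1.

762123186258.1


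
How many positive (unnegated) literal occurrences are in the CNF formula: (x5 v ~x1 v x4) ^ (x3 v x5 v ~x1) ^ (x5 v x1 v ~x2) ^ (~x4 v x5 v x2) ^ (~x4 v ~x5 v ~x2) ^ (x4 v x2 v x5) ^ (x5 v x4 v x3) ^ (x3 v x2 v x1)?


Scan each clause for unnegated literals.
Clause 1: 2 positive; Clause 2: 2 positive; Clause 3: 2 positive; Clause 4: 2 positive; Clause 5: 0 positive; Clause 6: 3 positive; Clause 7: 3 positive; Clause 8: 3 positive.
Total positive literal occurrences = 17.

17


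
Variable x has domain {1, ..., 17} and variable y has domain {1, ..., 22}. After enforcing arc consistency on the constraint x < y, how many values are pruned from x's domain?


For the constraint x < y, x needs a supporting value in y's domain.
x can be at most 21 (one less than y's maximum).
Valid x values from domain: 17 out of 17.
Pruned = 17 - 17 = 0.

0


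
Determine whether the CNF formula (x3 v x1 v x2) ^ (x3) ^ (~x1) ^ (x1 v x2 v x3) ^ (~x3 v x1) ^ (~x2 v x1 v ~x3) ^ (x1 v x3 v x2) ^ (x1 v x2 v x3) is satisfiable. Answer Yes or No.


Check all 8 possible truth assignments.
Number of satisfying assignments found: 0.
The formula is unsatisfiable.

No


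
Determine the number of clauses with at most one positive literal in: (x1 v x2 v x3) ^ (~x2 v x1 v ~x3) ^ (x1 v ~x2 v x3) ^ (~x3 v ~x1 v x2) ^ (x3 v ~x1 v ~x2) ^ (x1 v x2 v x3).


A Horn clause has at most one positive literal.
Clause 1: 3 positive lit(s) -> not Horn
Clause 2: 1 positive lit(s) -> Horn
Clause 3: 2 positive lit(s) -> not Horn
Clause 4: 1 positive lit(s) -> Horn
Clause 5: 1 positive lit(s) -> Horn
Clause 6: 3 positive lit(s) -> not Horn
Total Horn clauses = 3.

3


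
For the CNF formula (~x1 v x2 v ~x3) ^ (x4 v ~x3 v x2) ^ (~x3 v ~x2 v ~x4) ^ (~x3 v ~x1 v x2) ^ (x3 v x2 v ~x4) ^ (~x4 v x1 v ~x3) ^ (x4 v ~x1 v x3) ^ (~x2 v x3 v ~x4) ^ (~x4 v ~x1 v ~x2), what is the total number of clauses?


Each group enclosed in parentheses joined by ^ is one clause.
Counting the conjuncts: 9 clauses.

9


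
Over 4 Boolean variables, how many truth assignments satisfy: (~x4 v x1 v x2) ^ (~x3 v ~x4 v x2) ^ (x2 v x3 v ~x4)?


Enumerate all 16 truth assignments over 4 variables.
Test each against every clause.
Satisfying assignments found: 12.

12


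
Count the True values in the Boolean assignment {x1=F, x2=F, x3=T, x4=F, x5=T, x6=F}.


The weight is the number of variables assigned True.
True variables: x3, x5.
Weight = 2.

2


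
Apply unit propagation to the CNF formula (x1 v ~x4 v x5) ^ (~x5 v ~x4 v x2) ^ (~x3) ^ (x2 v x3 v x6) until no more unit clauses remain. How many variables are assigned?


Unit propagation repeatedly assigns the literal in any unit clause, then simplifies.
Assignments in order: x3 = F.
No further unit clauses remain.
Total variables assigned = 1.

1


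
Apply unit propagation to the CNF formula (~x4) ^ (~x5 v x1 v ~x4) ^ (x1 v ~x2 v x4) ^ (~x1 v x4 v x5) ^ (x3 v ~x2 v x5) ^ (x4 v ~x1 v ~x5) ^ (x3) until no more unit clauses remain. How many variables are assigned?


Unit propagation repeatedly assigns the literal in any unit clause, then simplifies.
Assignments in order: x4 = F, x3 = T.
No further unit clauses remain.
Total variables assigned = 2.

2


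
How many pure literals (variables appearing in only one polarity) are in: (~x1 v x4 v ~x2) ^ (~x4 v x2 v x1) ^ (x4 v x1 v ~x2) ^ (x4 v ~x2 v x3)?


A pure literal appears in only one polarity across all clauses.
Pure literals: x3 (positive only).
Count = 1.

1


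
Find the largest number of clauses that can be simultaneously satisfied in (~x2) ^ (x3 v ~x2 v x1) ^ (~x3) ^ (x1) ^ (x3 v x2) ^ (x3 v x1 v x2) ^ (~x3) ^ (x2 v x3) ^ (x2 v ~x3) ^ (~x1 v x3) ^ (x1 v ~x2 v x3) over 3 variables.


Enumerate all 8 truth assignments.
For each, count how many of the 11 clauses are satisfied.
The formula is not fully satisfiable, so the maximum is below 11.
Maximum simultaneously satisfiable clauses = 9.

9


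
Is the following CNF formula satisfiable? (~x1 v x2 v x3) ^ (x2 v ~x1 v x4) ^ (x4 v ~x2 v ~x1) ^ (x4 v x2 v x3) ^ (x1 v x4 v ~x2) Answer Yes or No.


Check all 16 possible truth assignments.
Number of satisfying assignments found: 8.
The formula is satisfiable.

Yes


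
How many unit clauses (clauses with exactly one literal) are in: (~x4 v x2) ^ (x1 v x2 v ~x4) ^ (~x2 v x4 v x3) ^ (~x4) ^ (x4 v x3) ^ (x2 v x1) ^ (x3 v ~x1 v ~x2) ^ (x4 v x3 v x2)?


A unit clause contains exactly one literal.
Unit clauses found: (~x4).
Count = 1.

1


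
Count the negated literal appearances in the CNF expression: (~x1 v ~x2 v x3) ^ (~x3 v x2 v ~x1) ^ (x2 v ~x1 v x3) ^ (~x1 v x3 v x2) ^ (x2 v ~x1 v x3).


Scan each clause for negated literals.
Clause 1: 2 negative; Clause 2: 2 negative; Clause 3: 1 negative; Clause 4: 1 negative; Clause 5: 1 negative.
Total negative literal occurrences = 7.

7


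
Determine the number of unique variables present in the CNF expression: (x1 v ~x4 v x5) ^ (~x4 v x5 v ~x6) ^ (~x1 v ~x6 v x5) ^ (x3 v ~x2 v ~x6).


Identify each distinct variable in the formula.
Variables found: x1, x2, x3, x4, x5, x6.
Total distinct variables = 6.

6


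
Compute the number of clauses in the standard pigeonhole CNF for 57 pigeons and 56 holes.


The PHP encoding has two parts:
1) At-least-one-hole clauses: 57 (one per pigeon, each with 56 literals).
2) At-most-one-pigeon-per-hole clauses: 56 holes * C(57,2) = 56 * 1596 = 89376.
Total clauses = 57 + 89376 = 89433.

89433


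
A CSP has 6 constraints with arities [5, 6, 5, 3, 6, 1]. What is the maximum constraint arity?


The arities are: 5, 6, 5, 3, 6, 1.
Scan for the maximum value.
Maximum arity = 6.

6


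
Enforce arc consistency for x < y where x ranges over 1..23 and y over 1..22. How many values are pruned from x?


For the constraint x < y, x needs a supporting value in y's domain.
x can be at most 21 (one less than y's maximum).
Valid x values from domain: 21 out of 23.
Pruned = 23 - 21 = 2.

2


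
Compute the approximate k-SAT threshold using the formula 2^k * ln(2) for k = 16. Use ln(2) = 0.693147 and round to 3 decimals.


Using the asymptotic formula: threshold ~ 2^k * ln(2).
2^16 = 65536.
65536 * 0.693147 = 45426.082.

45426.082


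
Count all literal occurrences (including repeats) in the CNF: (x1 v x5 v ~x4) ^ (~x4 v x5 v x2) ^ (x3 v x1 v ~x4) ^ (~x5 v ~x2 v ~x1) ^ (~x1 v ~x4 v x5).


Clause lengths: 3, 3, 3, 3, 3.
Sum = 3 + 3 + 3 + 3 + 3 = 15.

15


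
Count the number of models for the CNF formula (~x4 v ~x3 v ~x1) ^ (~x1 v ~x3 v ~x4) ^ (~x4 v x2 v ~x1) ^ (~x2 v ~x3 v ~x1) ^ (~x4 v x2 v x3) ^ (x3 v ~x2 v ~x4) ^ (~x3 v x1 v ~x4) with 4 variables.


Enumerate all 16 truth assignments over 4 variables.
Test each against every clause.
Satisfying assignments found: 7.

7


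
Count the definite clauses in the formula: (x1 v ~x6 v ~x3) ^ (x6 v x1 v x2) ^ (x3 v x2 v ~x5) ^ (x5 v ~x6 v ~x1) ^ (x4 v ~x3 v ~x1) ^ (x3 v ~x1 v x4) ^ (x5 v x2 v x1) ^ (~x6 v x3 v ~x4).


A definite clause has exactly one positive literal.
Clause 1: 1 positive -> definite
Clause 2: 3 positive -> not definite
Clause 3: 2 positive -> not definite
Clause 4: 1 positive -> definite
Clause 5: 1 positive -> definite
Clause 6: 2 positive -> not definite
Clause 7: 3 positive -> not definite
Clause 8: 1 positive -> definite
Definite clause count = 4.

4


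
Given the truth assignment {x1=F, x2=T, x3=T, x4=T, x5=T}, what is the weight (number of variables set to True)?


The weight is the number of variables assigned True.
True variables: x2, x3, x4, x5.
Weight = 4.

4


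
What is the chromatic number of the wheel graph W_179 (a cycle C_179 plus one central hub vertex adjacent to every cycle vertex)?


W_179 consists of the cycle C_179 together with a hub vertex adjacent to every cycle vertex.
The cycle C_179 needs 3 colors (odd cycle -> 3).
The hub is adjacent to every cycle vertex, so it must receive a new color distinct from all of them.
Chromatic number = 3 + 1 = 4.

4


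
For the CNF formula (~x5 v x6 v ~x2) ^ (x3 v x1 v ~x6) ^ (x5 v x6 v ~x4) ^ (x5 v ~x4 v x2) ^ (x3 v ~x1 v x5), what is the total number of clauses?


Each group enclosed in parentheses joined by ^ is one clause.
Counting the conjuncts: 5 clauses.

5


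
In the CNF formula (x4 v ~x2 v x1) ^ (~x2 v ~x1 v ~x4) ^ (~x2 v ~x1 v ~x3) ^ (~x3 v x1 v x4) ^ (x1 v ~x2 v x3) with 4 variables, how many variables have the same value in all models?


Find all satisfying assignments: 9 model(s).
Check which variables have the same value in every model.
No variable is fixed across all models.
Backbone size = 0.

0


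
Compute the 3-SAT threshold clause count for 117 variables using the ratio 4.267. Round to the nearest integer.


The 3-SAT phase transition occurs at approximately 4.267 clauses per variable.
m = 4.267 * 117 = 499.239.
Rounded to nearest integer: 499.

499


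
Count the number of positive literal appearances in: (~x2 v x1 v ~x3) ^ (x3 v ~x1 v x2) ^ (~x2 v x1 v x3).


Scan each clause for unnegated literals.
Clause 1: 1 positive; Clause 2: 2 positive; Clause 3: 2 positive.
Total positive literal occurrences = 5.

5


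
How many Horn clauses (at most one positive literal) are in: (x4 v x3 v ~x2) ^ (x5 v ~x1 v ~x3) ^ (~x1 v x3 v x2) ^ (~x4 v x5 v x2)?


A Horn clause has at most one positive literal.
Clause 1: 2 positive lit(s) -> not Horn
Clause 2: 1 positive lit(s) -> Horn
Clause 3: 2 positive lit(s) -> not Horn
Clause 4: 2 positive lit(s) -> not Horn
Total Horn clauses = 1.

1


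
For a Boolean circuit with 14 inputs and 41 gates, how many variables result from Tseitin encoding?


The Tseitin transformation introduces one auxiliary variable per gate.
Total variables = inputs + gates = 14 + 41 = 55.

55


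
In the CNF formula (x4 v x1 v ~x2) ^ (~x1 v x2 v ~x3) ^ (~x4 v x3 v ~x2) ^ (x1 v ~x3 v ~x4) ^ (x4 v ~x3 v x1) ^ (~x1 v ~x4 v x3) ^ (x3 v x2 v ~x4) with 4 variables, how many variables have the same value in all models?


Find all satisfying assignments: 5 model(s).
Check which variables have the same value in every model.
No variable is fixed across all models.
Backbone size = 0.

0


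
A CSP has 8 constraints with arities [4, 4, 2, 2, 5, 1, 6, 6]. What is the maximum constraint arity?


The arities are: 4, 4, 2, 2, 5, 1, 6, 6.
Scan for the maximum value.
Maximum arity = 6.

6


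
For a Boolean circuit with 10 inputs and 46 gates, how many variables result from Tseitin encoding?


The Tseitin transformation introduces one auxiliary variable per gate.
Total variables = inputs + gates = 10 + 46 = 56.

56


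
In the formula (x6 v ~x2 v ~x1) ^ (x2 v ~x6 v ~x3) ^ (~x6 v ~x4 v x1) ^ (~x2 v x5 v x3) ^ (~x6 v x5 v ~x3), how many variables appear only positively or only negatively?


A pure literal appears in only one polarity across all clauses.
Pure literals: x4 (negative only), x5 (positive only).
Count = 2.

2


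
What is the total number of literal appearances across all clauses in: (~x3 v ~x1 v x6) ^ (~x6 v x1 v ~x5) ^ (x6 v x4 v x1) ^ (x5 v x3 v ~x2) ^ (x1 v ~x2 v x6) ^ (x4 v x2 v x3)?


Clause lengths: 3, 3, 3, 3, 3, 3.
Sum = 3 + 3 + 3 + 3 + 3 + 3 = 18.

18


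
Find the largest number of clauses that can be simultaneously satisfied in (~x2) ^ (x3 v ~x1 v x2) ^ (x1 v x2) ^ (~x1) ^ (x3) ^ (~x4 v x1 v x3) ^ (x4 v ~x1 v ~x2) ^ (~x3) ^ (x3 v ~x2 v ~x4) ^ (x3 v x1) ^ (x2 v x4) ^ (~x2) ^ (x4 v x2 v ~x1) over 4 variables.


Enumerate all 16 truth assignments.
For each, count how many of the 13 clauses are satisfied.
The formula is not fully satisfiable, so the maximum is below 13.
Maximum simultaneously satisfiable clauses = 11.

11


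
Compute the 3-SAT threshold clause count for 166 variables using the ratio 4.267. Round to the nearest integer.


The 3-SAT phase transition occurs at approximately 4.267 clauses per variable.
m = 4.267 * 166 = 708.322.
Rounded to nearest integer: 708.

708


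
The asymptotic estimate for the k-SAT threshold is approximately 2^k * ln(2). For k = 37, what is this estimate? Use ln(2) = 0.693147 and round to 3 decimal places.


Using the asymptotic formula: threshold ~ 2^k * ln(2).
2^37 = 137438953472.
137438953472 * 0.693147 = 95265398282.256.

95265398282.256


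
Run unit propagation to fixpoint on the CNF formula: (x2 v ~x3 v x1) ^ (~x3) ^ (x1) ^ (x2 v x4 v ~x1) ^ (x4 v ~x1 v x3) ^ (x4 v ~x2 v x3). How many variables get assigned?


Unit propagation repeatedly assigns the literal in any unit clause, then simplifies.
Assignments in order: x3 = F, x1 = T, x4 = T.
No further unit clauses remain.
Total variables assigned = 3.

3


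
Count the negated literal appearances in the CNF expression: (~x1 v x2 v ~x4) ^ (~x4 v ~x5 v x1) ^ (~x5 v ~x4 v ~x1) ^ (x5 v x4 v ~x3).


Scan each clause for negated literals.
Clause 1: 2 negative; Clause 2: 2 negative; Clause 3: 3 negative; Clause 4: 1 negative.
Total negative literal occurrences = 8.

8


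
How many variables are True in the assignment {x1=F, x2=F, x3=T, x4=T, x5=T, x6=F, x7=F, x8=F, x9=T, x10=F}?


The weight is the number of variables assigned True.
True variables: x3, x4, x5, x9.
Weight = 4.

4


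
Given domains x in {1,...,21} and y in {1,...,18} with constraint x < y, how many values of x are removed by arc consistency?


For the constraint x < y, x needs a supporting value in y's domain.
x can be at most 17 (one less than y's maximum).
Valid x values from domain: 17 out of 21.
Pruned = 21 - 17 = 4.

4


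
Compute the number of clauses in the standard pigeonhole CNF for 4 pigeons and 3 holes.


The PHP encoding has two parts:
1) At-least-one-hole clauses: 4 (one per pigeon, each with 3 literals).
2) At-most-one-pigeon-per-hole clauses: 3 holes * C(4,2) = 3 * 6 = 18.
Total clauses = 4 + 18 = 22.

22


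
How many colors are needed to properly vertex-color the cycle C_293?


An odd cycle cannot be 2-colored: alternating two colors around the cycle returns to the start with a conflict.
Since 293 is odd, three colors are required (and three suffice).
Chromatic number = 3.

3


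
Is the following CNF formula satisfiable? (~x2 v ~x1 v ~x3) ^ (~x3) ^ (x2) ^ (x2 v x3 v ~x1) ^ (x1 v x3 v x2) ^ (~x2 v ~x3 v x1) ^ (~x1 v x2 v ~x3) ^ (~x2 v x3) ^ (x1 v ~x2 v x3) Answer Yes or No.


Check all 8 possible truth assignments.
Number of satisfying assignments found: 0.
The formula is unsatisfiable.

No


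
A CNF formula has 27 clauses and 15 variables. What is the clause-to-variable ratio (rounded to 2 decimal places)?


Clause-to-variable ratio = clauses / variables.
27 / 15 = 1.8.

1.8


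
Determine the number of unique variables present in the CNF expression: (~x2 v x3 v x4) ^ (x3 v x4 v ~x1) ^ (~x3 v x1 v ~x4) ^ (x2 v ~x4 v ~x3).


Identify each distinct variable in the formula.
Variables found: x1, x2, x3, x4.
Total distinct variables = 4.

4


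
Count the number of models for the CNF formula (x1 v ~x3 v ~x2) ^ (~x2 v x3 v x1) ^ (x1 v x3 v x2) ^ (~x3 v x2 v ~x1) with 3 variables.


Enumerate all 8 truth assignments over 3 variables.
Test each against every clause.
Satisfying assignments found: 4.

4


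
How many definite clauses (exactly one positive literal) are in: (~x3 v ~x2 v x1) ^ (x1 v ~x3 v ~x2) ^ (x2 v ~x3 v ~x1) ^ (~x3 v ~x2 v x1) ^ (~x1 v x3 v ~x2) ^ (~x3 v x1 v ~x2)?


A definite clause has exactly one positive literal.
Clause 1: 1 positive -> definite
Clause 2: 1 positive -> definite
Clause 3: 1 positive -> definite
Clause 4: 1 positive -> definite
Clause 5: 1 positive -> definite
Clause 6: 1 positive -> definite
Definite clause count = 6.

6


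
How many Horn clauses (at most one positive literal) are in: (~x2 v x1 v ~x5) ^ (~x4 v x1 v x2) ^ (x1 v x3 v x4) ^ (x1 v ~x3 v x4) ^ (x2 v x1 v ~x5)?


A Horn clause has at most one positive literal.
Clause 1: 1 positive lit(s) -> Horn
Clause 2: 2 positive lit(s) -> not Horn
Clause 3: 3 positive lit(s) -> not Horn
Clause 4: 2 positive lit(s) -> not Horn
Clause 5: 2 positive lit(s) -> not Horn
Total Horn clauses = 1.

1
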